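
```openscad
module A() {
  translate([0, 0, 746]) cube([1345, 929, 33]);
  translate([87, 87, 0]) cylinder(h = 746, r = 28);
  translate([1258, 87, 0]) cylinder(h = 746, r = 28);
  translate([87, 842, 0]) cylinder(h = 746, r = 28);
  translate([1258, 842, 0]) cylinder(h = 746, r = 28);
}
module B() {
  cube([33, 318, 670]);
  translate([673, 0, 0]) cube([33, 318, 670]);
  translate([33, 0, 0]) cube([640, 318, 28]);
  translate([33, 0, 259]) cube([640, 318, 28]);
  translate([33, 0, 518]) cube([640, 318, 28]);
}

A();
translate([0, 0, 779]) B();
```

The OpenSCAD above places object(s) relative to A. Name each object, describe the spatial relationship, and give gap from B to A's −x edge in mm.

A is a table. B is a bookshelf. The bookshelf is on top of the table. The gap from the bookshelf to the table's −x edge is 0 mm.

The bookshelf's min-x is at 0; the table's min-x is 0; gap = 0 mm.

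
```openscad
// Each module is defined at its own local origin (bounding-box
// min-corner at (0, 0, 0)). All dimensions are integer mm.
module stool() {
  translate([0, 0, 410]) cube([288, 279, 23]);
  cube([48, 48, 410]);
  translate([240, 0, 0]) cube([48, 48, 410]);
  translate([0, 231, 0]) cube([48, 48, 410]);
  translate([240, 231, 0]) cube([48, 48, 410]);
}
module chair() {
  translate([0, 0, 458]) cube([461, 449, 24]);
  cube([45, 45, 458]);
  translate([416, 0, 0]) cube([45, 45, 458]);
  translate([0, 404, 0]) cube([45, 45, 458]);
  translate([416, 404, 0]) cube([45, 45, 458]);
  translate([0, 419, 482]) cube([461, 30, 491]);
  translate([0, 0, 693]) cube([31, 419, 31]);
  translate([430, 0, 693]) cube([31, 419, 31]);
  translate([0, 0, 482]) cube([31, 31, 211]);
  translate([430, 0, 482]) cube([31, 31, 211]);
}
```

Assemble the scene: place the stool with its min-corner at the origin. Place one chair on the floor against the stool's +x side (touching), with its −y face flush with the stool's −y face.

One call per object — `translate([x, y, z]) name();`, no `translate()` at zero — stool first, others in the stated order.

stool();
translate([288, 0, 0]) chair();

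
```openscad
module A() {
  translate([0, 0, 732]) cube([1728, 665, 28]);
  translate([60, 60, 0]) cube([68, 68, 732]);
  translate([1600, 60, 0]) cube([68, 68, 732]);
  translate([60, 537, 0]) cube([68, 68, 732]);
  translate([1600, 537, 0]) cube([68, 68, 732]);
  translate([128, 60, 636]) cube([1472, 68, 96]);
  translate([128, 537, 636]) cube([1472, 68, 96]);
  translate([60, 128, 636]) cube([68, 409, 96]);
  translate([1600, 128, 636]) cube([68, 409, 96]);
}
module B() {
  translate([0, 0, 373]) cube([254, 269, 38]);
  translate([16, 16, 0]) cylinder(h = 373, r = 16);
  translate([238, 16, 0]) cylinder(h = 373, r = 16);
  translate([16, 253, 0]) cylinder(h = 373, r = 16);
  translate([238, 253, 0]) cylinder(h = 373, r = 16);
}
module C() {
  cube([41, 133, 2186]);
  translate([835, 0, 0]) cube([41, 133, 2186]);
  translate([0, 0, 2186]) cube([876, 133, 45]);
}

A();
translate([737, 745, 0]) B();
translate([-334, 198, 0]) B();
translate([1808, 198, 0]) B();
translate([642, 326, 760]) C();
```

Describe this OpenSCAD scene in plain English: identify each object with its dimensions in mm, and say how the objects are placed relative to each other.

A is a table: top 1728 mm (x) × 665 mm (y), 28 mm thick, upper face at z = 760 mm, on four 68×68 mm square legs, each inset 60 mm from the nearest pair of top edges, running from z = 0 to the bottom of the top. Four apron rails, 68 mm thick and 96 mm tall, run between adjacent legs with their top edges flush with the underside of the top and their outer faces flush with the legs' outer faces.

B is a four-legged stool. The seat is a 254×269×38 mm slab whose top surface is at z = 411 mm; four round legs, each 32 mm in diameter, run from the floor (z = 0) to the underside of the seat, each leg's axis is inset half a diameter from the nearest pair of seat edges (so the leg's bounding box is flush with the corner).

C is a door frame. The clear opening is 794 mm wide and 2186 mm high. Two 41 mm wide jambs, 133 mm deep, stand either side of the opening from the floor to the top of the opening. A 45 mm thick head sits across the top of both jambs, spanning the full outside width of the frame.

Three stools sit around the table at the +y, −x, +x sides. The door frame is on top of the table.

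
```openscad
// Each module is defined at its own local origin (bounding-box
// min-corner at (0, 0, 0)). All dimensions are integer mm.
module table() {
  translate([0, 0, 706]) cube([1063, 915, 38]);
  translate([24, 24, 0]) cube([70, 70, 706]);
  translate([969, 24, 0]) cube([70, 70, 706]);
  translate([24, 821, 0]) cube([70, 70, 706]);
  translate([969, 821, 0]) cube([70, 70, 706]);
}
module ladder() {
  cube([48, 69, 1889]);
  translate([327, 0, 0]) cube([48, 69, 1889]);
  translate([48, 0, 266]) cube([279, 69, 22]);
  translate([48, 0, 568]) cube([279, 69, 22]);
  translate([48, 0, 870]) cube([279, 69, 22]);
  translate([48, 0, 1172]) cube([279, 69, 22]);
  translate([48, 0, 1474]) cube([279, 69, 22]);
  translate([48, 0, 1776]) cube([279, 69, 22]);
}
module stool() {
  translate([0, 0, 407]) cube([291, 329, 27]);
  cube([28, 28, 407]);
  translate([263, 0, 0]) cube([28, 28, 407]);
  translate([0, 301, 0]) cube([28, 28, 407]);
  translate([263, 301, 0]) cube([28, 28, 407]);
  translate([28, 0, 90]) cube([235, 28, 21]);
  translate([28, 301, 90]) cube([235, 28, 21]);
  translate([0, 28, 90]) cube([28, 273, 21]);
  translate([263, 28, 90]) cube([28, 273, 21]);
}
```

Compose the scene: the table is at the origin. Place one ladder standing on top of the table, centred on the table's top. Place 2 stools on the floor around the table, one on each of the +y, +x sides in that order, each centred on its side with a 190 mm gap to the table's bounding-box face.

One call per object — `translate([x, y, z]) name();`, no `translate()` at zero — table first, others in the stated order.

table();
translate([344, 423, 744]) ladder();
translate([386, 1105, 0]) stool();
translate([1253, 293, 0]) stool();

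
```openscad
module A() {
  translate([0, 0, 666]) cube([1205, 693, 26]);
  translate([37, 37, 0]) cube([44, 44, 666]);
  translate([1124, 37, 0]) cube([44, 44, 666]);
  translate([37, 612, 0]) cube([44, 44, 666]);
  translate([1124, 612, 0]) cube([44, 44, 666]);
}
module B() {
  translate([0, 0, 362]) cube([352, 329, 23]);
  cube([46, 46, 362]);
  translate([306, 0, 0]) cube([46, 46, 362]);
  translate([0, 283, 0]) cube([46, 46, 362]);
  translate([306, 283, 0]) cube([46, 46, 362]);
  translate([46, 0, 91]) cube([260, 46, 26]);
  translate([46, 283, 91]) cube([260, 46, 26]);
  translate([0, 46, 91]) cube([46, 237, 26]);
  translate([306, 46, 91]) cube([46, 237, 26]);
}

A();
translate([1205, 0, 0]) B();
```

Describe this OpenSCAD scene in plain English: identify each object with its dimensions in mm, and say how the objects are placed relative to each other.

A is a table: top 1205 mm (x) × 693 mm (y), 26 mm thick, upper face at z = 692 mm, on four 44×44 mm square legs, each inset 37 mm from the nearest pair of top edges, running from z = 0 to the bottom of the top.

B is a four-legged stool. The seat is 352×329 mm, 23 mm thick, top at z = 385 mm. It stands on four square legs, each 46×46 mm in cross-section, from z = 0 to the seat underside, each flush with a corner of the seat. Four stretchers, 46 mm wide and 26 mm tall, connect adjacent legs with their undersides at z = 91 mm, each running between the inner faces of the legs it joins and aligned with the legs' outer faces on the other axis.

The stool is against the table's +x side, with their −y faces flush.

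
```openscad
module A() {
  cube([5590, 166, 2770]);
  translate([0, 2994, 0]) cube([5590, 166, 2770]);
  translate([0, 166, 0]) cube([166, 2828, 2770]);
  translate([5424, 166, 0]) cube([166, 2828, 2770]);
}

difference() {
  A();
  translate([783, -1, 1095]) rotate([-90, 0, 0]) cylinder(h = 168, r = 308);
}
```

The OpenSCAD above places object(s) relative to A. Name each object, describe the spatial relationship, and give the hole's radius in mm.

The subtracted cylinder has r = 308 mm.

A is a house frame. The house frame has a circular hole through its front wall. The hole's radius is 308 mm.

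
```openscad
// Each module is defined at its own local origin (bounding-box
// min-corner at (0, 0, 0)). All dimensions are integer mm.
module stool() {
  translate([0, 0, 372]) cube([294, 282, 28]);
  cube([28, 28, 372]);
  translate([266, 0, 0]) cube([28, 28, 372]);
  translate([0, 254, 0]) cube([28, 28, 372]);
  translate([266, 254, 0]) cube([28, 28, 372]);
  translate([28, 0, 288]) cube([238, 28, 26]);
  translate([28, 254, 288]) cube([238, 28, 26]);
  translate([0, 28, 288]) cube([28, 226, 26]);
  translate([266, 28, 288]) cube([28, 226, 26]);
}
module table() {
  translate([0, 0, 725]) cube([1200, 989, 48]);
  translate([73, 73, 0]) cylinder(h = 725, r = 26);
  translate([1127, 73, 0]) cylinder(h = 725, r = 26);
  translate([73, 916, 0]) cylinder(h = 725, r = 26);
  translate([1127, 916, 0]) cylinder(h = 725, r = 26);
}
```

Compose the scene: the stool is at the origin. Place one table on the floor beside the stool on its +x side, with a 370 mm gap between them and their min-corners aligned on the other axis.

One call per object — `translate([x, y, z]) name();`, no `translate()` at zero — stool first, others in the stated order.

stool();
translate([664, 0, 0]) table();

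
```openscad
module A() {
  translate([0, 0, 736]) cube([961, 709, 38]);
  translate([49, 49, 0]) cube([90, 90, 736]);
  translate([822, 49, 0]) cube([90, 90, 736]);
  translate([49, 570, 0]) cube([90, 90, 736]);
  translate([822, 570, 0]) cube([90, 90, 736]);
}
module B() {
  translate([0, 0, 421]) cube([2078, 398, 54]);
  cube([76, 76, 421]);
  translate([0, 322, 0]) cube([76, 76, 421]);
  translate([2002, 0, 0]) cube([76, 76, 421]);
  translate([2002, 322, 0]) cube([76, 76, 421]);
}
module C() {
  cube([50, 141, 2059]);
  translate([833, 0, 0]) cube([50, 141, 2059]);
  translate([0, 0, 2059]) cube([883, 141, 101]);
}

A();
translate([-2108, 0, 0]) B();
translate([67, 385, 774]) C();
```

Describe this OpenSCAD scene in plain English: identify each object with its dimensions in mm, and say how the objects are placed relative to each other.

A is a table with a 961×709 mm rectangular top, 38 mm thick, top surface at z = 774 mm, supported by four 90×90 mm square legs, each inset 49 mm from the nearest pair of top edges, running from the floor.

B is a bench: a 2078×398 mm seat slab, 54 mm thick, top at z = 475 mm, on four 76×76 mm square legs flush with the seat corners and standing on z = 0.

C is a door frame. The clear opening is 783 mm wide and 2059 mm high. Two 50 mm wide jambs, 141 mm deep, stand either side of the opening from the floor to the top of the opening. A 101 mm thick head sits across the top of both jambs, spanning the full outside width of the frame.

The bench is on the floor beside the table on its −x side. The door frame is on top of the table.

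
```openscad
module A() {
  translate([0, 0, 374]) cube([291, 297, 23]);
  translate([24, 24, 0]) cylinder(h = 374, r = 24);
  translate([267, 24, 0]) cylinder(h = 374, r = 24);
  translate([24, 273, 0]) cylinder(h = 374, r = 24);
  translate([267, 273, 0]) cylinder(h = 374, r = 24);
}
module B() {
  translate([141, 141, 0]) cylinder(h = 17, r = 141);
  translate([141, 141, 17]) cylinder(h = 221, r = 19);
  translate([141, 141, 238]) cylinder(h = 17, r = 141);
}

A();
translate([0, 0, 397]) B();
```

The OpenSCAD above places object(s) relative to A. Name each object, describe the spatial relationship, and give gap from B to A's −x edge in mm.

The spool's min-x is at 0; the stool's min-x is 0; gap = 0 mm.

A is a stool. B is a spool. The spool is on top of the stool. The gap from the spool to the stool's −x edge is 0 mm.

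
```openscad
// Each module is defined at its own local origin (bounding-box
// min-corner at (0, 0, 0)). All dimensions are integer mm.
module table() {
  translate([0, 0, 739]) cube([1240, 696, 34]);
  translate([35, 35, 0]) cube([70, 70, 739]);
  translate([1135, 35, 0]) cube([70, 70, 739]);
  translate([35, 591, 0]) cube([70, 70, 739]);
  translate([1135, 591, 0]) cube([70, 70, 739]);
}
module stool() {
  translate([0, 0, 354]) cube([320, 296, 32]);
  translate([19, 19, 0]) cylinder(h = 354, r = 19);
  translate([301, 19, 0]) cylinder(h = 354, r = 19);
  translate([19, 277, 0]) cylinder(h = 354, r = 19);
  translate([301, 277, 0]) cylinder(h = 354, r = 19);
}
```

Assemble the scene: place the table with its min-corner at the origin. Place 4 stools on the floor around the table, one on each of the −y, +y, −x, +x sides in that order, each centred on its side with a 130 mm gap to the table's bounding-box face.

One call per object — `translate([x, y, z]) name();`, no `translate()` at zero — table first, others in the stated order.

table();
translate([460, -426, 0]) stool();
translate([460, 826, 0]) stool();
translate([-450, 200, 0]) stool();
translate([1370, 200, 0]) stool();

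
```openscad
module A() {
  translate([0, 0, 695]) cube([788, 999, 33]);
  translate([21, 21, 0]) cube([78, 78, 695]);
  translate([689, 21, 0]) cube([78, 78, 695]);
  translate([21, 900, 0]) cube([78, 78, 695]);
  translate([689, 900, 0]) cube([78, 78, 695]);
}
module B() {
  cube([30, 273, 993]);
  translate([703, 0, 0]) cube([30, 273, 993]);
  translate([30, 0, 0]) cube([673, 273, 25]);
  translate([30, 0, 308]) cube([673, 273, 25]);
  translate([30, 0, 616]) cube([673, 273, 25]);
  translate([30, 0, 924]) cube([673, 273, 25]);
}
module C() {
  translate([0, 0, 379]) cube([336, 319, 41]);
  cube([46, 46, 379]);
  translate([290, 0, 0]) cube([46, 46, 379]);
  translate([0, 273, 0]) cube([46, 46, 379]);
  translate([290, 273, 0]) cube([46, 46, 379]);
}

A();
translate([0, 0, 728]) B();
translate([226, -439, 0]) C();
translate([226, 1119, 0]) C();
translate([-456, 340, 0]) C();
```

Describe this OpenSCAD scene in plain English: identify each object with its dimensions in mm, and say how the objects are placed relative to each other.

A is a table: top 788 mm (x) × 999 mm (y), 33 mm thick, upper face at z = 728 mm, on four 78×78 mm square legs, each inset 21 mm from the nearest pair of top edges, running from z = 0 to the bottom of the top.

B is an open bookshelf. Two side panels, each 30 mm thick, 273 mm deep and 993 mm tall, stand 733 mm apart (outside-to-outside). Between them sit 4 shelves, each 25 mm thick and 273 mm deep, spanning the full gap between the sides. The bottom shelf rests on the floor (its underside at z = 0) and the clear gap between one shelf's top and the next shelf's underside is 283 mm.

C is a four-legged stool. The seat is a 336×319×41 mm slab whose top surface is at z = 420 mm; four square legs, each 46×46 mm in cross-section, run from the floor (z = 0) to the underside of the seat, each flush with a corner of the seat.

The bookshelf is on top of the table. Three stools sit around the table at the −y, +y, −x sides.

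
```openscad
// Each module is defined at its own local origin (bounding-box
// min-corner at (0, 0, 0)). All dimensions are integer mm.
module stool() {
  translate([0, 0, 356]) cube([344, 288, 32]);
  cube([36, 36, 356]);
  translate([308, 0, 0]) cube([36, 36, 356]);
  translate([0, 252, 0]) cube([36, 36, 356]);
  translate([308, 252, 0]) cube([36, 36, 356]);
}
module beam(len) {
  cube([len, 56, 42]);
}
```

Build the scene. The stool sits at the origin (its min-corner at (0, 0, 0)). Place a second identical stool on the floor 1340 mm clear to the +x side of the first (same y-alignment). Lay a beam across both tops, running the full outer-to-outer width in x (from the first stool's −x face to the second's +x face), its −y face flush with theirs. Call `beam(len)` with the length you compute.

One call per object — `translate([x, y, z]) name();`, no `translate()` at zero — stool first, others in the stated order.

stool();
translate([1684, 0, 0]) stool();
translate([0, 0, 388]) beam(2028);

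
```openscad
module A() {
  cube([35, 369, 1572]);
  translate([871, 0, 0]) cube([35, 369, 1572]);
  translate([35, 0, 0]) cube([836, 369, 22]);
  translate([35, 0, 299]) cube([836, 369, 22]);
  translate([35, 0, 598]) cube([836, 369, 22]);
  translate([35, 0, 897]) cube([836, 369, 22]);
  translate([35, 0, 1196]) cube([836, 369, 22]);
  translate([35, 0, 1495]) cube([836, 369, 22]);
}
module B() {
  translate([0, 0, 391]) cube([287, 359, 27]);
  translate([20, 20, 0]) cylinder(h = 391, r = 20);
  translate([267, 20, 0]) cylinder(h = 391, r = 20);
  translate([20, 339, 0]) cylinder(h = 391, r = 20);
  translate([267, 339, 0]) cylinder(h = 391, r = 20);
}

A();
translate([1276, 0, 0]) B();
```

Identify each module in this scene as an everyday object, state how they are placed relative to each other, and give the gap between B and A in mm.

A is a bookshelf. B is a stool. The stool is on the floor beside the bookshelf on its +x side. The gap between the stool and the bookshelf is 370 mm.

The stool's nearest face is 370 mm from the bookshelf's +x face.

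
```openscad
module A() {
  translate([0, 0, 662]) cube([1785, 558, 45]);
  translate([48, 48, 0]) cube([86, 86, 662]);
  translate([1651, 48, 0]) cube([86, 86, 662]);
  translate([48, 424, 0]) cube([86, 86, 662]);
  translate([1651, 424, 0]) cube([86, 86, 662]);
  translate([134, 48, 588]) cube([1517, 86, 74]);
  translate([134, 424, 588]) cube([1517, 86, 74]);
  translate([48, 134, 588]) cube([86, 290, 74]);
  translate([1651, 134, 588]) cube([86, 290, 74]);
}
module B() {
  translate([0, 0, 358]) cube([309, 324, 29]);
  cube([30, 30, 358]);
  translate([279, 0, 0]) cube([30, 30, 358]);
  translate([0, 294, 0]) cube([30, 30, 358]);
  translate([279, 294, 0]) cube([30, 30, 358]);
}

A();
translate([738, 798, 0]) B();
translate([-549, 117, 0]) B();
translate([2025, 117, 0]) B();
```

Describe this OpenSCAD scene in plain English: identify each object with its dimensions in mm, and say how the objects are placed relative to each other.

A is a rectangular dining table. The top is 1785×558×45 mm with its upper surface at z = 707 mm. It stands on four 86×86 mm square legs, each inset 48 mm from the nearest pair of top edges, running from the floor to the underside of the top. Four apron rails, 86 mm thick and 74 mm tall, run between adjacent legs with their top edges flush with the underside of the top and their outer faces flush with the legs' outer faces.

B is a four-legged stool. The seat is a 309×324×29 mm slab whose top surface is at z = 387 mm; four square legs, each 30×30 mm in cross-section, run from the floor (z = 0) to the underside of the seat, each flush with a corner of the seat.

Three stools sit around the table at the +y, −x, +x sides.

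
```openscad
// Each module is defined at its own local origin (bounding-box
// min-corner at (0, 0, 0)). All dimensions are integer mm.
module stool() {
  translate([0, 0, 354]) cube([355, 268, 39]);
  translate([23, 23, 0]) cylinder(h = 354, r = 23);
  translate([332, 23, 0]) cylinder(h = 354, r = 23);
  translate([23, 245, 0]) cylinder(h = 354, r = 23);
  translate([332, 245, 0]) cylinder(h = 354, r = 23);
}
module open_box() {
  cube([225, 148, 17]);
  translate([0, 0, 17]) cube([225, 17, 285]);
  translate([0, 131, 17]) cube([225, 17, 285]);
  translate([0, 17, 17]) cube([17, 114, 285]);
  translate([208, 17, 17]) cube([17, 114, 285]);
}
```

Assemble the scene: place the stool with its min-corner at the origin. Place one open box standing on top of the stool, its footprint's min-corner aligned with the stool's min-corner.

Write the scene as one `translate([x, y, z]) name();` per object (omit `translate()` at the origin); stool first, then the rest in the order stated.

stool();
translate([0, 0, 393]) open_box();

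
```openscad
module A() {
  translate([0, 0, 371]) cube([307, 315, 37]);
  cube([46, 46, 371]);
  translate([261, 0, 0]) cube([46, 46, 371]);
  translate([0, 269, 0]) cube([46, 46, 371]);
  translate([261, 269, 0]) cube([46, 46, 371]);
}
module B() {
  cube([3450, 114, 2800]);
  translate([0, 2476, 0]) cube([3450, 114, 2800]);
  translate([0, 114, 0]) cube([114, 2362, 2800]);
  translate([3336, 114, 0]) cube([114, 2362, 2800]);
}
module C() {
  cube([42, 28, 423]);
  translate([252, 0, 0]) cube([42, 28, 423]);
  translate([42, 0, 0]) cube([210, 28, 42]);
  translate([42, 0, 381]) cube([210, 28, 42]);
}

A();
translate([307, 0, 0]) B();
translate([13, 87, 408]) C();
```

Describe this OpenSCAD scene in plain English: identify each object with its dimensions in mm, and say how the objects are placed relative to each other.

A is a four-legged stool. The seat is 307×315 mm, 37 mm thick, top at z = 408 mm. It stands on four square legs, each 46×46 mm in cross-section, from z = 0 to the seat underside, each flush with a corner of the seat.

B is a box-shaped house frame (walls only): outside footprint 3450×2590 mm, wall height 2800 mm, wall thickness 114 mm. The two y-facing walls run the full x-width; the two x-facing walls fit between the inner faces of the y-facing walls.

C is a rectangular picture frame lying in the x–z plane (depth along y). The opening is 210 mm wide (x) by 339 mm tall (z), surrounded by a border 42 mm wide on all four sides. The frame is 28 mm deep and is made of two full-height vertical stiles with two horizontal rails fitted between them.

The house frame is against the stool's +x side, with their −y faces flush. The picture frame is on top of the stool.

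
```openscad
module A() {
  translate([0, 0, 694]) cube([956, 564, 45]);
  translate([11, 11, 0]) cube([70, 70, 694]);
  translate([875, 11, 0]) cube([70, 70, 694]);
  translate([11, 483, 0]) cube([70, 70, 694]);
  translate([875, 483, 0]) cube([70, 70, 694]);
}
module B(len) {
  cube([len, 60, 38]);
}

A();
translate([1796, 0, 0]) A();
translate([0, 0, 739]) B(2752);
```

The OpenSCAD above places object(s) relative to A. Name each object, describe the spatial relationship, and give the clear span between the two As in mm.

Second table starts at x = 1796; first ends at x = 956; clear span = 1796 − 956 = 840 mm.

A is a table. B is a beam. A beam spans the tops of two tables. The clear span between the two tables is 840 mm.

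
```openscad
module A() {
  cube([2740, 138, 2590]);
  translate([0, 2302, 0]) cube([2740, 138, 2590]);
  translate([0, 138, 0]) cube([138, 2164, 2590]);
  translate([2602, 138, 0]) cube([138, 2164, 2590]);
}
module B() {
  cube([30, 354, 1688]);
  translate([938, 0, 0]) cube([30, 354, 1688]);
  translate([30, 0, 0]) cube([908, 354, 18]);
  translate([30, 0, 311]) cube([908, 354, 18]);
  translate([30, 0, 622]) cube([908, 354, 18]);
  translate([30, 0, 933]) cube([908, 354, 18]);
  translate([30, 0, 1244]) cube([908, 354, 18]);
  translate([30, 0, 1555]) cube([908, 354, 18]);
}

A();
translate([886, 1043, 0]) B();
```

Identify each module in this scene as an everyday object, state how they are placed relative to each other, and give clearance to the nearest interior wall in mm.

Clearances: x = 748, y = 905; minimum 748 mm.

A is a house frame. B is a bookshelf. The bookshelf sits inside the house frame, centred. The clearance to the nearest interior wall is 748 mm.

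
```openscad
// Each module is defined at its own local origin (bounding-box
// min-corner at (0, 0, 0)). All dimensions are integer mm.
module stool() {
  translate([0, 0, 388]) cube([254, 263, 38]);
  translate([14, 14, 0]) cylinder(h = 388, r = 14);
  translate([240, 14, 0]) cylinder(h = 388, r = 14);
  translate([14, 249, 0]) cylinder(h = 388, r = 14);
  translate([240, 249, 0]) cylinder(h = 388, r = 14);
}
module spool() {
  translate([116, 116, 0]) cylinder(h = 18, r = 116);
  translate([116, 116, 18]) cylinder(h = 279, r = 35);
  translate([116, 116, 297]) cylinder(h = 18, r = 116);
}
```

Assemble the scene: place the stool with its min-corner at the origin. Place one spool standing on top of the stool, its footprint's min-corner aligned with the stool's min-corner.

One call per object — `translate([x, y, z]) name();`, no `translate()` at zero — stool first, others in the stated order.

stool();
translate([0, 0, 426]) spool();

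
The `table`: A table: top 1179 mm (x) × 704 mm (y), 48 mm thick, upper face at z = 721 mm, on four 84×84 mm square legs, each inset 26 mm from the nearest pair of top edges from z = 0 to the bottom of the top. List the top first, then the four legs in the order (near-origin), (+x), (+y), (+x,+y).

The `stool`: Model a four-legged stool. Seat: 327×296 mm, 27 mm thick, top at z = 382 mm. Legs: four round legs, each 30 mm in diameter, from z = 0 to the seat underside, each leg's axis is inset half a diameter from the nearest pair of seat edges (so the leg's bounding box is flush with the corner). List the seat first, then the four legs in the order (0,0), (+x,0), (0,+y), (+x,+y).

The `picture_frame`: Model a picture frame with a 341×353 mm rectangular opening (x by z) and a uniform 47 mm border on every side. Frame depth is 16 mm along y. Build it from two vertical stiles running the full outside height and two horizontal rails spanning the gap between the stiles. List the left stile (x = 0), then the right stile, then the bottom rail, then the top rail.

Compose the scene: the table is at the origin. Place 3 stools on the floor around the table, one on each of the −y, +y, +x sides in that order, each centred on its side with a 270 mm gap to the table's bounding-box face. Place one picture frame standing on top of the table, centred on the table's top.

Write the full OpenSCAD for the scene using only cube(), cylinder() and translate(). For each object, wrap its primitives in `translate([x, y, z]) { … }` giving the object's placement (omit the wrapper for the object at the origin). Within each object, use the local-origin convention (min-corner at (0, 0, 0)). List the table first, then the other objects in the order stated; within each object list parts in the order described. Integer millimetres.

translate([0, 0, 673]) cube([1179, 704, 48]);
translate([26, 26, 0]) cube([84, 84, 673]);
translate([1069, 26, 0]) cube([84, 84, 673]);
translate([26, 594, 0]) cube([84, 84, 673]);
translate([1069, 594, 0]) cube([84, 84, 673]);
translate([426, -566, 0]) {
  translate([0, 0, 355]) cube([327, 296, 27]);
  translate([15, 15, 0]) cylinder(h = 355, r = 15);
  translate([312, 15, 0]) cylinder(h = 355, r = 15);
  translate([15, 281, 0]) cylinder(h = 355, r = 15);
  translate([312, 281, 0]) cylinder(h = 355, r = 15);
}
translate([426, 974, 0]) {
  translate([0, 0, 355]) cube([327, 296, 27]);
  translate([15, 15, 0]) cylinder(h = 355, r = 15);
  translate([312, 15, 0]) cylinder(h = 355, r = 15);
  translate([15, 281, 0]) cylinder(h = 355, r = 15);
  translate([312, 281, 0]) cylinder(h = 355, r = 15);
}
translate([1449, 204, 0]) {
  translate([0, 0, 355]) cube([327, 296, 27]);
  translate([15, 15, 0]) cylinder(h = 355, r = 15);
  translate([312, 15, 0]) cylinder(h = 355, r = 15);
  translate([15, 281, 0]) cylinder(h = 355, r = 15);
  translate([312, 281, 0]) cylinder(h = 355, r = 15);
}
translate([372, 344, 721]) {
  cube([47, 16, 447]);
  translate([388, 0, 0]) cube([47, 16, 447]);
  translate([47, 0, 0]) cube([341, 16, 47]);
  translate([47, 0, 400]) cube([341, 16, 47]);
}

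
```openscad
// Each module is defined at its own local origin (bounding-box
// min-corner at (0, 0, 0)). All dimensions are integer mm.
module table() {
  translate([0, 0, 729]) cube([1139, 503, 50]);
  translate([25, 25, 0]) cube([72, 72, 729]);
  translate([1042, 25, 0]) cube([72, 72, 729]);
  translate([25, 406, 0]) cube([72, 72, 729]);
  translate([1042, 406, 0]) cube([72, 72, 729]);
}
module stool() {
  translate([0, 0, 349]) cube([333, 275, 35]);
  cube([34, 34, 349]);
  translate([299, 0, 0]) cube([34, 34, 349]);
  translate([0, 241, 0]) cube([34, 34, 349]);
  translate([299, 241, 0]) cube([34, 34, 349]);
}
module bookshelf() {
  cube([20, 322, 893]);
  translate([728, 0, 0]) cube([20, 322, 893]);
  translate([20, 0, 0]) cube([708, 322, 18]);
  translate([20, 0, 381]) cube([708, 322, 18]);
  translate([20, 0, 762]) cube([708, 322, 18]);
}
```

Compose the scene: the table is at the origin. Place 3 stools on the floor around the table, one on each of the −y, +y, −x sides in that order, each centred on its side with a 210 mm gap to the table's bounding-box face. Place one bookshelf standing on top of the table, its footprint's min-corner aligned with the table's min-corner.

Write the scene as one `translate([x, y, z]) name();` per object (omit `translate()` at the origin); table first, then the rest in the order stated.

table();
translate([403, -485, 0]) stool();
translate([403, 713, 0]) stool();
translate([-543, 114, 0]) stool();
translate([0, 0, 779]) bookshelf();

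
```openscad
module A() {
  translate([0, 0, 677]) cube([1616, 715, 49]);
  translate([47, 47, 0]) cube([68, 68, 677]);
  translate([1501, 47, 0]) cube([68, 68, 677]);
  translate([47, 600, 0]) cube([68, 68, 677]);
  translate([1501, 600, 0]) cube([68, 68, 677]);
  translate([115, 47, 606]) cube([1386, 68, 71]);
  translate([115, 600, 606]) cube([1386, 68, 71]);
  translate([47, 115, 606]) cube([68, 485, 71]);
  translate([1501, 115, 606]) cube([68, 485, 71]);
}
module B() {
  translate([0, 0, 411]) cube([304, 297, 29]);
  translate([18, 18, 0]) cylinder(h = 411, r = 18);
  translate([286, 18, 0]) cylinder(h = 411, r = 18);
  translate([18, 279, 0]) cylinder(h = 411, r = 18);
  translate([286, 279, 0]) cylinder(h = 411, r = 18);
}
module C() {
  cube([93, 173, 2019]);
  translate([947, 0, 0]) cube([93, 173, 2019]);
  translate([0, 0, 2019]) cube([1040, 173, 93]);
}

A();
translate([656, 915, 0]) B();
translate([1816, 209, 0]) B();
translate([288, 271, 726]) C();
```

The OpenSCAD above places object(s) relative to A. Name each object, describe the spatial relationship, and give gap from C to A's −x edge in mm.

A is a table. B is a stool. C is a door frame. Two stools sit around the table at the +y, +x sides. The door frame is on top of the table, centred. The gap from the door frame to the table's −x edge is 288 mm.

The door frame's min-x is at 288; the table's min-x is 0; gap = 288 mm.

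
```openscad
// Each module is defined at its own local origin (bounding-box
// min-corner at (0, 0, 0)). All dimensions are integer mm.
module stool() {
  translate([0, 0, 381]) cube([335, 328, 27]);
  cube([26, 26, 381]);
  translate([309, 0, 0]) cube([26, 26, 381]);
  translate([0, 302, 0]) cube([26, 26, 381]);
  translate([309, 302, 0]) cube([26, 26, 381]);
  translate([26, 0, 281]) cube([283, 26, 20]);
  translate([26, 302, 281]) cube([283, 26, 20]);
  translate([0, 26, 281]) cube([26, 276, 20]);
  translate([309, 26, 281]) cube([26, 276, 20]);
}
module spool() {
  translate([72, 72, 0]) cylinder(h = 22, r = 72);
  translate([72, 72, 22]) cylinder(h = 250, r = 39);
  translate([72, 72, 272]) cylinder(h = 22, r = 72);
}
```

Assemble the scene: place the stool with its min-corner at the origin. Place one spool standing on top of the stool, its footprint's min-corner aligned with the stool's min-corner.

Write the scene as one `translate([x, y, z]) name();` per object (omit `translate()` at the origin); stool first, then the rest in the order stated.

stool();
translate([0, 0, 408]) spool();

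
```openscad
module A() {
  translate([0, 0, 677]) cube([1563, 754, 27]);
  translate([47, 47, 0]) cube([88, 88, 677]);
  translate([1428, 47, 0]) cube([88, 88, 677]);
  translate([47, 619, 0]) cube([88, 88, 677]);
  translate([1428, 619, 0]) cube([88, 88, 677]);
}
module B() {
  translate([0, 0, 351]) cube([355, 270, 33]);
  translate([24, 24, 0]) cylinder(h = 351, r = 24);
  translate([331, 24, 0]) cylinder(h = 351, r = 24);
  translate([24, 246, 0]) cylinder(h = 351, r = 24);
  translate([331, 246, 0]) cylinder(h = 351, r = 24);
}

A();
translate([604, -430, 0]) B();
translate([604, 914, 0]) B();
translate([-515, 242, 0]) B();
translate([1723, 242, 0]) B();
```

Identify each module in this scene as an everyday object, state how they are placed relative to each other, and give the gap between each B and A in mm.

Each stool's nearest face is 160 mm from the table's bounding box.

A is a table. B is a stool. Four stools sit around the table at the −y, +y, −x, +x sides. The gap between each stool and the table is 160 mm.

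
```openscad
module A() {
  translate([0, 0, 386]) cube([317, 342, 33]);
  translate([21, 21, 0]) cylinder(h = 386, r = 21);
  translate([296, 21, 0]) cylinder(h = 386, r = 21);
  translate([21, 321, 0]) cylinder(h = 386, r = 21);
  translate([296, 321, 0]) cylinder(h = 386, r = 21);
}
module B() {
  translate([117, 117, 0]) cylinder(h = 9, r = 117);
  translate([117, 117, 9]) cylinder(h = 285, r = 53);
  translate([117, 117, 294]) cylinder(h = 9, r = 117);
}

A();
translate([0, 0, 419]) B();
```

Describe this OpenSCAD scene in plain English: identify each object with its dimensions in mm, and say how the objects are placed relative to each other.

A is a simple wooden stool: a rectangular seat 317 mm (x) by 342 mm (y), 33 mm thick, top face at z = 419 mm, on four round legs, each 42 mm in diameter. The legs rest on z = 0, each leg's axis is inset half a diameter from the nearest pair of seat edges (so the leg's bounding box is flush with the corner).

B is a spool: two coaxial disc flanges of radius 117 mm and thickness 9 mm, joined by a core cylinder of radius 53 mm and height 285 mm. The lower flange rests on z = 0 and the three cylinders share a vertical axis.

The spool is on top of the stool.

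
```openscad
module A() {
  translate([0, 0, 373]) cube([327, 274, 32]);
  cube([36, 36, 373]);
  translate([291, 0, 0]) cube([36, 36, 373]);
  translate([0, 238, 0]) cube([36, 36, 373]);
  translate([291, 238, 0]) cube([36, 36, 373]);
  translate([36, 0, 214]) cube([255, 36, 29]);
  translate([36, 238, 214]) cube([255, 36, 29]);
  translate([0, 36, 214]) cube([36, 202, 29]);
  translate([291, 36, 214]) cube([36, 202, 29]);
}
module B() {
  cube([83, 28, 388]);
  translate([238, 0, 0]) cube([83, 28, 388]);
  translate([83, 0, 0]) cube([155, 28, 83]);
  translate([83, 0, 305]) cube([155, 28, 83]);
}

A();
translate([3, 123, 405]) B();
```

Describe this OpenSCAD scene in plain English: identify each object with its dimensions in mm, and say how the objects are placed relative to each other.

A is a four-legged stool. The seat is 327×274 mm, 32 mm thick, top at z = 405 mm. It stands on four square legs, each 36×36 mm in cross-section, from z = 0 to the seat underside, each flush with a corner of the seat. Four stretchers, 36 mm wide and 29 mm tall, connect adjacent legs with their undersides at z = 214 mm, each running between the inner faces of the legs it joins and aligned with the legs' outer faces on the other axis.

B is a picture frame with a 155×222 mm rectangular opening (x by z) and a uniform 83 mm border on every side. Frame depth is 28 mm along y. It is built from two vertical stiles running the full outside height and two horizontal rails spanning the gap between the stiles.

The picture frame is on top of the stool, centred.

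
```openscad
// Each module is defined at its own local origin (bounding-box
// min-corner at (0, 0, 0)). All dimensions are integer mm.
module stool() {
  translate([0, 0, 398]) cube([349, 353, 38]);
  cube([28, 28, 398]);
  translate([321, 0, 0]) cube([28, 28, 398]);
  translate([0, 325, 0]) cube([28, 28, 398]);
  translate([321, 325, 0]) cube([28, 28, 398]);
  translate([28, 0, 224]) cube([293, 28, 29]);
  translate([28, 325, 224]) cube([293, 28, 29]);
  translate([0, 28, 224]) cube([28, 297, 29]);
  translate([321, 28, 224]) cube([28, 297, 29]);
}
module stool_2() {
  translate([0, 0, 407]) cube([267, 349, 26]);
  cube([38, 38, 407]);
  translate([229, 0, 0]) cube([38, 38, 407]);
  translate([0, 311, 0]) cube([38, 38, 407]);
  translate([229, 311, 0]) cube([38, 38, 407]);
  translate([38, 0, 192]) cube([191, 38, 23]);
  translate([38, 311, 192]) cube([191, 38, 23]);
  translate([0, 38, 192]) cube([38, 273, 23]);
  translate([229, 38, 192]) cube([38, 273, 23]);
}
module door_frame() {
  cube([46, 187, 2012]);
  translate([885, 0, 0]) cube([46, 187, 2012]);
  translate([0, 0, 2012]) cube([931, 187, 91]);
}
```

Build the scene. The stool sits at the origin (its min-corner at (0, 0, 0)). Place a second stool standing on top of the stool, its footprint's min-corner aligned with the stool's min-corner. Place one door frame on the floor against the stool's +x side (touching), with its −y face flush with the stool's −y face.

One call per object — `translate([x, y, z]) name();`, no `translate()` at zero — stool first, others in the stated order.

stool();
translate([0, 0, 436]) stool_2();
translate([349, 0, 0]) door_frame();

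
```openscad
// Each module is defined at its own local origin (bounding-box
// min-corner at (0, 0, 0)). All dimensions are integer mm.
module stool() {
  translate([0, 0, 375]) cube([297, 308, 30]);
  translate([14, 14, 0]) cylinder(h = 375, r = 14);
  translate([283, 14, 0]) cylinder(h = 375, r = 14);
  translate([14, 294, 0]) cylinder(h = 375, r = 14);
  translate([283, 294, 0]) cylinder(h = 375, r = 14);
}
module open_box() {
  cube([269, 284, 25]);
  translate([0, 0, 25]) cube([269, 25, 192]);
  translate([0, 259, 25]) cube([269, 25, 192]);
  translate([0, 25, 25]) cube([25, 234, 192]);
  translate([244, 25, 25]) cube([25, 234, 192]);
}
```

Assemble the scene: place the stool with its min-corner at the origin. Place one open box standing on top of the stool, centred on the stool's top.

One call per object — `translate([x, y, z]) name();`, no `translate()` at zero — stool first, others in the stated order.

stool();
translate([14, 12, 405]) open_box();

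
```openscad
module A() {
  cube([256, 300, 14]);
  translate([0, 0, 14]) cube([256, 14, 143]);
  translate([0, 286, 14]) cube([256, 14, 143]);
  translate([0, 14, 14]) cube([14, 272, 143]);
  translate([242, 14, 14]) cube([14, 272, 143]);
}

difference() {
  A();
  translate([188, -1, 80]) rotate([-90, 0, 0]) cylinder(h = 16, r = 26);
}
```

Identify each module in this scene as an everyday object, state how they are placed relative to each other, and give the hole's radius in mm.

The subtracted cylinder has r = 26 mm.

A is an open box. The open box has a circular hole through its front wall. The hole's radius is 26 mm.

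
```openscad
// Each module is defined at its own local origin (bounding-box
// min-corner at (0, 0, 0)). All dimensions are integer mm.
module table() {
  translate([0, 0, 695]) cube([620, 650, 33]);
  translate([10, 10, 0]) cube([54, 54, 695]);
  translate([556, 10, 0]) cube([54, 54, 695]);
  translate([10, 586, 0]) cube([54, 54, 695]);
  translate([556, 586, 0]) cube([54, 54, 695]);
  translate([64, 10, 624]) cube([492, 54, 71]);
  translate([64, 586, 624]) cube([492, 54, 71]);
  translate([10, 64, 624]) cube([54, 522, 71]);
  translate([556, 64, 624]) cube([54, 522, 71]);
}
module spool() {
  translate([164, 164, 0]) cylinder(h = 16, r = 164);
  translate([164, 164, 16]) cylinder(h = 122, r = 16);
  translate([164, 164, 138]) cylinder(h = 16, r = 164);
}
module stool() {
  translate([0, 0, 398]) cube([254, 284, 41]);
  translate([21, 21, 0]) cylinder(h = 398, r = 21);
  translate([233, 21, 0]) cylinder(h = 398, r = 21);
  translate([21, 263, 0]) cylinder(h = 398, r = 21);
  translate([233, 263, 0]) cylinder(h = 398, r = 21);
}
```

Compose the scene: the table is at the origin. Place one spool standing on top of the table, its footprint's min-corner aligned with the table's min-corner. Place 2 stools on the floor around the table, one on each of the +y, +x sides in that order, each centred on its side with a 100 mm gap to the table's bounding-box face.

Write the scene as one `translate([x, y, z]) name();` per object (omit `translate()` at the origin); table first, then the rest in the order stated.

table();
translate([0, 0, 728]) spool();
translate([183, 750, 0]) stool();
translate([720, 183, 0]) stool();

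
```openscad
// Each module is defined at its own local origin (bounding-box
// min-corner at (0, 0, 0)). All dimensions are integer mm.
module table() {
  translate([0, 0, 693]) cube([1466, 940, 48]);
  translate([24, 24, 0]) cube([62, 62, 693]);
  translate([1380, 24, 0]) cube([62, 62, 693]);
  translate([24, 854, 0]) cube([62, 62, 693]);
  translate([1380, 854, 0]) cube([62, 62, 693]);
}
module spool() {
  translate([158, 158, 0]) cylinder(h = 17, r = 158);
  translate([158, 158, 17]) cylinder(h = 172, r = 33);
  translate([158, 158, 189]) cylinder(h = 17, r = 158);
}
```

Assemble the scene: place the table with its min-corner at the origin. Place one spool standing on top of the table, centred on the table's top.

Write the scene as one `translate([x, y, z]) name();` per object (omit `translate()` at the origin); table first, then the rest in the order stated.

table();
translate([575, 312, 741]) spool();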